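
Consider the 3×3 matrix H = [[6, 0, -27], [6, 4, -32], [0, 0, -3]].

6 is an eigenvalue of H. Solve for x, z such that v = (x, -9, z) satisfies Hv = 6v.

-3, 0

We need (H - 6I)v = 0.
H - 6I = [[0, 0, -27], [6, -2, -32], [0, 0, -9]].
Row 1: (0)·x + (0)·-9 + (-27)·z = 0
Row 2: (6)·x + (-2)·-9 + (-32)·z = 0
Row 3: (0)·x + (0)·-9 + (-9)·z = 0
Solving gives x = -3, z = 0.
Check: H·(-3, -9, 0) = (-18, -54, 0) = 6·(-3, -9, 0).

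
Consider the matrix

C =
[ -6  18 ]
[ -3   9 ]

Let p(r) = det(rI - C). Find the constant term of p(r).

0

p(r) = r^2 - 3r.
The constant term is 0.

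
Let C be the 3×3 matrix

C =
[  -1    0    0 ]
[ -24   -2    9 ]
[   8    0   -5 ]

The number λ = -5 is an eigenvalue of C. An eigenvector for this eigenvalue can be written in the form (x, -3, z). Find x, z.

0, 1

We need (C + 5I)v = 0.
C + 5I = [[4, 0, 0], [-24, 3, 9], [8, 0, 0]].
Row 1: (4)·x + (0)·-3 + (0)·z = 0
Row 2: (-24)·x + (3)·-3 + (9)·z = 0
Row 3: (8)·x + (0)·-3 + (0)·z = 0
Solving gives x = 0, z = 1.
Check: C·(0, -3, 1) = (0, 15, -5) = -5·(0, -3, 1).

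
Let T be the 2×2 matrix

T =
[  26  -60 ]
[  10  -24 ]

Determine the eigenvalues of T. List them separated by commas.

det(T - λI) = (26 - λ)(-24 - λ) - (-60)·(10) = λ^2 - 2λ - 24.
This factors as (λ + 4)·(λ - 6) = 0.
Eigenvalues: -4, 6.

-4, 6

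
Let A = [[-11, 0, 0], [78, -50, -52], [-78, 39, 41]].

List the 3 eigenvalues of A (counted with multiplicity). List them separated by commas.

-11, -11, 2

Compute the characteristic polynomial p(lambda) = det(lambda·I - A).
Cofactor expansion gives p(lambda) = lambda^3 + 20·lambda^2 + 77·lambda - 242.
Since p(-11) = 0, lambda = -11 is a root.
Factor out (lambda + 11): p(lambda) = (lambda + 11)·(lambda^2 + 9·lambda - 22).
The quadratic factors as (lambda + 11)·(lambda - 2).
Eigenvalues: -11, -11, 2.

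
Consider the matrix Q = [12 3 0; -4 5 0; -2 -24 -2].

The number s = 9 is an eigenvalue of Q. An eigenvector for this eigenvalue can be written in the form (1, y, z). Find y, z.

We need (Q - 9I)v = 0.
Q - 9I = [[3, 3, 0], [-4, -4, 0], [-2, -24, -11]].
Row 1: (3)·1 + (3)·y + (0)·z = 0
Row 2: (-4)·1 + (-4)·y + (0)·z = 0
Row 3: (-2)·1 + (-24)·y + (-11)·z = 0
Solving gives y = -1, z = 2.
Check: Q·(1, -1, 2) = (9, -9, 18) = 9·(1, -1, 2).

-1, 2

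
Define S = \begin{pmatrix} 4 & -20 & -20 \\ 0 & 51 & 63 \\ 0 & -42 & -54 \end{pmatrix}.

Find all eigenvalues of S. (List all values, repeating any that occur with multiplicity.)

Set up det(tI - S) = 0.
Expanding the 3×3 determinant: p(t) = t^3 - t^2 - 120t + 432.
Since p(4) = 0, t = 4 is a root.
Dividing by (t - 4) leaves t^2 + 3t - 108.
The quadratic factors as (t + 12)·(t - 9).
Eigenvalues: -12, 4, 9.

-12, 4, 9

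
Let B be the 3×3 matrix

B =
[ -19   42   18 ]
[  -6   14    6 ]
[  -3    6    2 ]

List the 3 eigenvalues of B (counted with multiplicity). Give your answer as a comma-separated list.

The characteristic polynomial is p(μ) = det(μI - B).
Cofactor expansion gives p(μ) = μ^3 + 3μ^2 - 6μ - 8.
Rational-root test: μ = -4 gives p(-4) = 0.
Factor out (μ + 4): p(μ) = (μ + 4)·(μ^2 - μ - 2).
The quadratic factors as (μ + 1)·(μ - 2).
Eigenvalues: -4, -1, 2.

-4, -1, 2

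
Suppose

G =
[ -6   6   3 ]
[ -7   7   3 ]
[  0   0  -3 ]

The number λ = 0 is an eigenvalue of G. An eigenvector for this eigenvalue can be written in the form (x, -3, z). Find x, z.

-3, 0

We need (G)v = 0.
G = [[-6, 6, 3], [-7, 7, 3], [0, 0, -3]].
Row 1: (-6)·x + (6)·-3 + (3)·z = 0
Row 2: (-7)·x + (7)·-3 + (3)·z = 0
Row 3: (0)·x + (0)·-3 + (-3)·z = 0
Solving gives x = -3, z = 0.
Check: G·(-3, -3, 0) = (0, 0, 0) = 0·(-3, -3, 0).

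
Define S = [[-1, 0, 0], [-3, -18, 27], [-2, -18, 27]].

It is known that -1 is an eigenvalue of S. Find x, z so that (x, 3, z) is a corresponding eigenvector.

We need (S + 1I)v = 0.
S + 1I = [[0, 0, 0], [-3, -17, 27], [-2, -18, 28]].
Row 1: (0)·x + (0)·3 + (0)·z = 0
Row 2: (-3)·x + (-17)·3 + (27)·z = 0
Row 3: (-2)·x + (-18)·3 + (28)·z = 0
Solving gives x = 1, z = 2.
Check: S·(1, 3, 2) = (-1, -3, -2) = -1·(1, 3, 2).

1, 2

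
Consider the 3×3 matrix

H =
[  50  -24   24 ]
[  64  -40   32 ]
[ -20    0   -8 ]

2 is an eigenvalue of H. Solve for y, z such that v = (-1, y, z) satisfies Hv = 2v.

0, 2

We need (H - 2I)v = 0.
H - 2I = [[48, -24, 24], [64, -42, 32], [-20, 0, -10]].
Row 1: (48)·-1 + (-24)·y + (24)·z = 0
Row 2: (64)·-1 + (-42)·y + (32)·z = 0
Row 3: (-20)·-1 + (0)·y + (-10)·z = 0
Solving gives y = 0, z = 2.
Check: H·(-1, 0, 2) = (-2, 0, 4) = 2·(-1, 0, 2).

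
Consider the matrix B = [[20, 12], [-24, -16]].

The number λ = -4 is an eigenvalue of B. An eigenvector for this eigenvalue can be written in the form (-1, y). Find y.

2

We need (B + 4I)v = 0.
B + 4I = [[24, 12], [-24, -12]].
Row 1: (24)·-1 + (12)·y = 0
Row 2: (-24)·-1 + (-12)·y = 0
Solving gives y = 2.
Check: B·(-1, 2) = (4, -8) = -4·(-1, 2).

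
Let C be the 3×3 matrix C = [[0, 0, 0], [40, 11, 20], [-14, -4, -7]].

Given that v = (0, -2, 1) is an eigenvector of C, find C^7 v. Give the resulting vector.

(0, -2, 1)

First find the eigenvalue: Cv = (0, -2, 1) = 1·(0, -2, 1), so λ = 1.
Then C^7 v = λ^7·v = 1^7·(0, -2, 1) = 1·(0, -2, 1) = (0, -2, 1).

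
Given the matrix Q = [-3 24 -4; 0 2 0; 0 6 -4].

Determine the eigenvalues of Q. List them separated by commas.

The characteristic polynomial is p(λ) = det(λI - Q).
Expanding the 3×3 determinant: p(λ) = λ^3 + 5λ^2 - 2λ - 24.
Since p(2) = 0, λ = 2 is a root.
Factor out (λ - 2): p(λ) = (λ - 2)·(λ^2 + 7λ + 12).
The quadratic factors as (λ + 4)·(λ + 3).
Eigenvalues: -4, -3, 2.

-4, -3, 2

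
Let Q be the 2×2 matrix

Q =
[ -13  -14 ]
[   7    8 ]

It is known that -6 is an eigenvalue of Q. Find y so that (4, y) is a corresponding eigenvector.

-2

We need (Q + 6I)v = 0.
Q + 6I = [[-7, -14], [7, 14]].
Row 1: (-7)·4 + (-14)·y = 0
Row 2: (7)·4 + (14)·y = 0
Solving gives y = -2.
Check: Q·(4, -2) = (-24, 12) = -6·(4, -2).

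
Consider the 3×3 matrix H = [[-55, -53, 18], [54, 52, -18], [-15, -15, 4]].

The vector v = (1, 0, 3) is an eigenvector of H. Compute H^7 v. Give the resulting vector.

First find the eigenvalue: Hv = (-1, 0, -3) = -1·(1, 0, 3), so λ = -1.
Then H^7 v = λ^7·v = (-1)^7·(1, 0, 3) = -1·(1, 0, 3) = (-1, 0, -3).

(-1, 0, -3)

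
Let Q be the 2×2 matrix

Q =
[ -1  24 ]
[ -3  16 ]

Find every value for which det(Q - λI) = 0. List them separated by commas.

det(Q - λI) = (-1 - λ)(16 - λ) - (24)·(-3) = λ^2 - 15λ + 56.
This factors as (λ - 7)·(λ - 8) = 0.
Eigenvalues: 7, 8.

7, 8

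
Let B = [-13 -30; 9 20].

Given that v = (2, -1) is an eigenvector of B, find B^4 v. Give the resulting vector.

First find the eigenvalue: Bv = (4, -2) = 2·(2, -1), so λ = 2.
Then B^4 v = λ^4·v = 2^4·(2, -1) = 16·(2, -1) = (32, -16).

(32, -16)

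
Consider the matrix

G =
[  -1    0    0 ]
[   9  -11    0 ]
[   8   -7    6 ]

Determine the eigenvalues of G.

G is lower triangular, so its eigenvalues are the diagonal entries.
Diagonal: -1, -11, 6.

-11, -1, 6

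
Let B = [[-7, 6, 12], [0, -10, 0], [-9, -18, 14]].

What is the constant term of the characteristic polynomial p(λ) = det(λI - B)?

100

p(0) = det(0·I − B) = det(−B) = (−1)^3·det(B).
det(B) = -100, so p(0) = 100.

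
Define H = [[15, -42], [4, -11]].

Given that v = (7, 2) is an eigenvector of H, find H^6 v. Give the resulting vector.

First find the eigenvalue: Hv = (21, 6) = 3·(7, 2), so λ = 3.
Then H^6 v = λ^6·v = 3^6·(7, 2) = 729·(7, 2) = (5103, 1458).

(5103, 1458)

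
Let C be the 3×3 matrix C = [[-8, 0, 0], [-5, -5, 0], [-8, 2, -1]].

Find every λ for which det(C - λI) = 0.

C is lower triangular, so its eigenvalues are the diagonal entries.
Diagonal: -8, -5, -1.

-8, -5, -1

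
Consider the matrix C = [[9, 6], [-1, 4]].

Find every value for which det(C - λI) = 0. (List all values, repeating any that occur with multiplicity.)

6, 7

det(C - rI) = (9 - r)(4 - r) - (6)·(-1) = r^2 - 13r + 42.
This factors as (r - 6)·(r - 7) = 0.
Eigenvalues: 6, 7.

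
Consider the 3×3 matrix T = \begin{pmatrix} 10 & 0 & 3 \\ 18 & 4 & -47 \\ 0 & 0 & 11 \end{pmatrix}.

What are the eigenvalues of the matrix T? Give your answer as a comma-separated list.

Compute the characteristic polynomial p(t) = det(tI - T).
Expanding along the first row, p(t) = t^3 - 25t^2 + 194t - 440.
Try t = 4: p(4) = 0, so 4 is a root.
Dividing by (t - 4) leaves t^2 - 21t + 110.
The quadratic factors as (t - 10)·(t - 11).
Eigenvalues: 4, 10, 11.

4, 10, 11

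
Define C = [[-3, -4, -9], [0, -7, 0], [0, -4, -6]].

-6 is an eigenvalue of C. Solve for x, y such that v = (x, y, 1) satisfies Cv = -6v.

3, 0

We need (C + 6I)v = 0.
C + 6I = [[3, -4, -9], [0, -1, 0], [0, -4, 0]].
Row 1: (3)·x + (-4)·y + (-9)·1 = 0
Row 2: (0)·x + (-1)·y + (0)·1 = 0
Row 3: (0)·x + (-4)·y + (0)·1 = 0
Solving gives x = 3, y = 0.
Check: C·(3, 0, 1) = (-18, 0, -6) = -6·(3, 0, 1).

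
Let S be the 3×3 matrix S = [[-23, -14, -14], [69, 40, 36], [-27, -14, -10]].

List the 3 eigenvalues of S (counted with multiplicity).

Set up det(λI - S) = 0.
Expanding along the first row, p(λ) = λ^3 - 7λ^2 + 2λ + 40.
Try λ = -2: p(-2) = 0, so -2 is a root.
Factor out (λ + 2): p(λ) = (λ + 2)·(λ^2 - 9λ + 20).
The quadratic factors as (λ - 4)·(λ - 5).
Eigenvalues: -2, 4, 5.

-2, 4, 5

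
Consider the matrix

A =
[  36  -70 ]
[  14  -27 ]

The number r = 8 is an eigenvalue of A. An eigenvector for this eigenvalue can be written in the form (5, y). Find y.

2

We need (A - 8I)v = 0.
A - 8I = [[28, -70], [14, -35]].
Row 1: (28)·5 + (-70)·y = 0
Row 2: (14)·5 + (-35)·y = 0
Solving gives y = 2.
Check: A·(5, 2) = (40, 16) = 8·(5, 2).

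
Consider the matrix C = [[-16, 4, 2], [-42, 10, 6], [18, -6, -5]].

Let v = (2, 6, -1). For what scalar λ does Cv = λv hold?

-5

Compute Cv: C·(2, 6, -1) = (-10, -30, 5).
Since Cv = λv, compare component 1: -10 = λ·2, so λ = -5.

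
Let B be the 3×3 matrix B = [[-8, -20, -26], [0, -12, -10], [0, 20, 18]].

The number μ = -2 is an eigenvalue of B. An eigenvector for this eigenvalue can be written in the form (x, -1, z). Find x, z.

-1, 1

We need (B + 2I)v = 0.
B + 2I = [[-6, -20, -26], [0, -10, -10], [0, 20, 20]].
Row 1: (-6)·x + (-20)·-1 + (-26)·z = 0
Row 2: (0)·x + (-10)·-1 + (-10)·z = 0
Row 3: (0)·x + (20)·-1 + (20)·z = 0
Solving gives x = -1, z = 1.
Check: B·(-1, -1, 1) = (2, 2, -2) = -2·(-1, -1, 1).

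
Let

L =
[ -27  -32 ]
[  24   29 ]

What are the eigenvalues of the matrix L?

-3, 5

det(L - lambda·I) = (-27 - lambda)(29 - lambda) - (-32)·(24) = lambda^2 - 2·lambda - 15.
This factors as (lambda + 3)·(lambda - 5) = 0.
Eigenvalues: -3, 5.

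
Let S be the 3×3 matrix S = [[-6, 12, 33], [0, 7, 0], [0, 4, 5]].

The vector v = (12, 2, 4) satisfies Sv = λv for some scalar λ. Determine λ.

7

Compute Sv: S·(12, 2, 4) = (84, 14, 28).
Since Sv = λv, compare component 1: 84 = λ·12, so λ = 7.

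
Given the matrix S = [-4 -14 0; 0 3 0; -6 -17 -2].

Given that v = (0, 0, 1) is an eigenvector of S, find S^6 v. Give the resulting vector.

First find the eigenvalue: Sv = (0, 0, -2) = -2·(0, 0, 1), so λ = -2.
Then S^6 v = λ^6·v = (-2)^6·(0, 0, 1) = 64·(0, 0, 1) = (0, 0, 64).

(0, 0, 64)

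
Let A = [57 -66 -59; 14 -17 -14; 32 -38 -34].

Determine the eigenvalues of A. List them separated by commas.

Set up det(μI - A) = 0.
Cofactor expansion gives p(μ) = μ^3 - 6μ^2 - 49μ - 66.
Try μ = -2: p(-2) = 0, so -2 is a root.
Factor out (μ + 2): p(μ) = (μ + 2)·(μ^2 - 8μ - 33).
The quadratic factors as (μ + 3)·(μ - 11).
Eigenvalues: -3, -2, 11.

-3, -2, 11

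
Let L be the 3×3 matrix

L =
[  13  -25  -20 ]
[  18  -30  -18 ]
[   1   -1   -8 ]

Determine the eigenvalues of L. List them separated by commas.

-12, -7, -6

The characteristic polynomial is p(t) = det(tI - L).
Expanding the 3×3 determinant: p(t) = t^3 + 25t^2 + 198t + 504.
Rational-root test: t = -12 gives p(-12) = 0.
Factor out (t + 12): p(t) = (t + 12)·(t^2 + 13t + 42).
The quadratic factors as (t + 7)·(t + 6).
Eigenvalues: -12, -7, -6.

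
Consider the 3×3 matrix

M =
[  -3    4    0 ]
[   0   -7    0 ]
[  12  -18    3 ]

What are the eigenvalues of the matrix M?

Compute the characteristic polynomial p(lambda) = det(lambda·I - M).
Expanding along the first row, p(lambda) = lambda^3 + 7·lambda^2 - 9·lambda - 63.
Try lambda = -3: p(-3) = 0, so -3 is a root.
Factor out (lambda + 3): p(lambda) = (lambda + 3)·(lambda^2 + 4·lambda - 21).
The quadratic factors as (lambda + 7)·(lambda - 3).
Eigenvalues: -7, -3, 3.

-7, -3, 3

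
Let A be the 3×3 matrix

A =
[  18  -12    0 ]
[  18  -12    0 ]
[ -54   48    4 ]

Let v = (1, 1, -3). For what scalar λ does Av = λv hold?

Compute Av: A·(1, 1, -3) = (6, 6, -18).
Since Av = λv, compare component 1: 6 = λ·1, so λ = 6.

6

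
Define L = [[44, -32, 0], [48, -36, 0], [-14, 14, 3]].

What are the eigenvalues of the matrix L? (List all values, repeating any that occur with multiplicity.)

Set up det(rI - L) = 0.
Cofactor expansion gives p(r) = r^3 - 11r^2 - 24r + 144.
Rational-root test: r = -4 gives p(-4) = 0.
Factor out (r + 4): p(r) = (r + 4)·(r^2 - 15r + 36).
The quadratic factors as (r - 3)·(r - 12).
Eigenvalues: -4, 3, 12.

-4, 3, 12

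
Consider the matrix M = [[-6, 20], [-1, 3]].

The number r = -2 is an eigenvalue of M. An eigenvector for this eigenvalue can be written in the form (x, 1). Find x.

5

We need (M + 2I)v = 0.
M + 2I = [[-4, 20], [-1, 5]].
Row 1: (-4)·x + (20)·1 = 0
Row 2: (-1)·x + (5)·1 = 0
Solving gives x = 5.
Check: M·(5, 1) = (-10, -2) = -2·(5, 1).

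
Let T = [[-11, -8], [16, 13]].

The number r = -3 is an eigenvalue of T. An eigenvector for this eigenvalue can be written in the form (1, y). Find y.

-1

We need (T + 3I)v = 0.
T + 3I = [[-8, -8], [16, 16]].
Row 1: (-8)·1 + (-8)·y = 0
Row 2: (16)·1 + (16)·y = 0
Solving gives y = -1.
Check: T·(1, -1) = (-3, 3) = -3·(1, -1).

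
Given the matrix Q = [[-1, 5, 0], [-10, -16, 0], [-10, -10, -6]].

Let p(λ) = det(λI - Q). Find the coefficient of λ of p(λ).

p(λ) = λ^3 + 23λ^2 + 168λ + 396.
The coefficient of λ is 168.

168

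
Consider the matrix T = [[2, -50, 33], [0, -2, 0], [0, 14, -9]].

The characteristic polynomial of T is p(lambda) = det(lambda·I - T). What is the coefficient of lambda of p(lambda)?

-4

p(lambda) = lambda^3 + 9·lambda^2 - 4·lambda - 36.
The coefficient of lambda is -4.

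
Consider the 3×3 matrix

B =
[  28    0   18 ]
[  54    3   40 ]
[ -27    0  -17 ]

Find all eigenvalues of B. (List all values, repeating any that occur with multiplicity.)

1, 3, 10

Set up det(μI - B) = 0.
Cofactor expansion gives p(μ) = μ^3 - 14μ^2 + 43μ - 30.
Try μ = 10: p(10) = 0, so 10 is a root.
Factor out (μ - 10): p(μ) = (μ - 10)·(μ^2 - 4μ + 3).
The quadratic factors as (μ - 1)·(μ - 3).
Eigenvalues: 1, 3, 10.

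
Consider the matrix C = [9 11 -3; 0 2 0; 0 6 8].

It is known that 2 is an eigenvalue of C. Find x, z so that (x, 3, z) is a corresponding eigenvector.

We need (C - 2I)v = 0.
C - 2I = [[7, 11, -3], [0, 0, 0], [0, 6, 6]].
Row 1: (7)·x + (11)·3 + (-3)·z = 0
Row 2: (0)·x + (0)·3 + (0)·z = 0
Row 3: (0)·x + (6)·3 + (6)·z = 0
Solving gives x = -6, z = -3.
Check: C·(-6, 3, -3) = (-12, 6, -6) = 2·(-6, 3, -3).

-6, -3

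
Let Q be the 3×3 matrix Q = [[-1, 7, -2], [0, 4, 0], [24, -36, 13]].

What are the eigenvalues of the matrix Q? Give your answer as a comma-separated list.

Set up det(μI - Q) = 0.
Expanding along the first row, p(μ) = μ^3 - 16μ^2 + 83μ - 140.
Try μ = 4: p(4) = 0, so 4 is a root.
Dividing by (μ - 4) leaves μ^2 - 12μ + 35.
The quadratic factors as (μ - 5)·(μ - 7).
Eigenvalues: 4, 5, 7.

4, 5, 7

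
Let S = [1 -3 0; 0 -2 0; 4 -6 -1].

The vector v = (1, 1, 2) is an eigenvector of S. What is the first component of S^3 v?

-8

First find the eigenvalue: Sv = (-2, -2, -4) = -2·(1, 1, 2), so λ = -2.
Then S^3 v = λ^3·v = (-2)^3·(1, 1, 2) = -8·(1, 1, 2) = (-8, -8, -16).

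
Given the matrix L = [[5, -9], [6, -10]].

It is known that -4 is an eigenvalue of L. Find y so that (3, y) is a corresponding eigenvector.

3

We need (L + 4I)v = 0.
L + 4I = [[9, -9], [6, -6]].
Row 1: (9)·3 + (-9)·y = 0
Row 2: (6)·3 + (-6)·y = 0
Solving gives y = 3.
Check: L·(3, 3) = (-12, -12) = -4·(3, 3).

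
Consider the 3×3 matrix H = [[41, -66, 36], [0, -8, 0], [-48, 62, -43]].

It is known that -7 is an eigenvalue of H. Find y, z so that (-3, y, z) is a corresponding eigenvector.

We need (H + 7I)v = 0.
H + 7I = [[48, -66, 36], [0, -1, 0], [-48, 62, -36]].
Row 1: (48)·-3 + (-66)·y + (36)·z = 0
Row 2: (0)·-3 + (-1)·y + (0)·z = 0
Row 3: (-48)·-3 + (62)·y + (-36)·z = 0
Solving gives y = 0, z = 4.
Check: H·(-3, 0, 4) = (21, 0, -28) = -7·(-3, 0, 4).

0, 4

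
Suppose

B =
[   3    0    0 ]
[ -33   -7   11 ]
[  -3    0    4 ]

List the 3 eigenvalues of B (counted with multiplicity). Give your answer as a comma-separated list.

-7, 3, 4

Compute the characteristic polynomial p(t) = det(tI - B).
Cofactor expansion gives p(t) = t^3 - 37t + 84.
Try t = 4: p(4) = 0, so 4 is a root.
Factor out (t - 4): p(t) = (t - 4)·(t^2 + 4t - 21).
The quadratic factors as (t + 7)·(t - 3).
Eigenvalues: -7, 3, 4.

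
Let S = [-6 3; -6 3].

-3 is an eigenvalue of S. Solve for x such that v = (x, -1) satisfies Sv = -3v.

We need (S + 3I)v = 0.
S + 3I = [[-3, 3], [-6, 6]].
Row 1: (-3)·x + (3)·-1 = 0
Row 2: (-6)·x + (6)·-1 = 0
Solving gives x = -1.
Check: S·(-1, -1) = (3, 3) = -3·(-1, -1).

-1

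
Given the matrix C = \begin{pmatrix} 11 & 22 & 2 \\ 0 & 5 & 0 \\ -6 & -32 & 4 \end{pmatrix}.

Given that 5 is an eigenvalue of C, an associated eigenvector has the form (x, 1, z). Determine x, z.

We need (C - 5I)v = 0.
C - 5I = [[6, 22, 2], [0, 0, 0], [-6, -32, -1]].
Row 1: (6)·x + (22)·1 + (2)·z = 0
Row 2: (0)·x + (0)·1 + (0)·z = 0
Row 3: (-6)·x + (-32)·1 + (-1)·z = 0
Solving gives x = -7, z = 10.
Check: C·(-7, 1, 10) = (-35, 5, 50) = 5·(-7, 1, 10).

-7, 10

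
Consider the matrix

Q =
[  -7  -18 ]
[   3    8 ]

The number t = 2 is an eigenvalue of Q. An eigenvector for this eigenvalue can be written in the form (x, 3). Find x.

-6

We need (Q - 2I)v = 0.
Q - 2I = [[-9, -18], [3, 6]].
Row 1: (-9)·x + (-18)·3 = 0
Row 2: (3)·x + (6)·3 = 0
Solving gives x = -6.
Check: Q·(-6, 3) = (-12, 6) = 2·(-6, 3).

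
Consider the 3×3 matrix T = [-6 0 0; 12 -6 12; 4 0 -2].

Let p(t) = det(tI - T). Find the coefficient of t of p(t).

60

p(t) = t^3 + 14t^2 + 60t + 72.
The coefficient of t is 60.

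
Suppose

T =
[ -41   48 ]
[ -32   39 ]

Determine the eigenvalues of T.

det(T - λI) = (-41 - λ)(39 - λ) - (48)·(-32) = λ^2 + 2λ - 63.
This factors as (λ + 9)·(λ - 7) = 0.
Eigenvalues: -9, 7.

-9, 7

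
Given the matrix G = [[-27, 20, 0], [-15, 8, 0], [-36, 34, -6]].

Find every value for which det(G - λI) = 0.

-12, -7, -6

Set up det(tI - G) = 0.
Expanding the 3×3 determinant: p(t) = t^3 + 25t^2 + 198t + 504.
Rational-root test: t = -12 gives p(-12) = 0.
Dividing by (t + 12) leaves t^2 + 13t + 42.
The quadratic factors as (t + 7)·(t + 6).
Eigenvalues: -12, -7, -6.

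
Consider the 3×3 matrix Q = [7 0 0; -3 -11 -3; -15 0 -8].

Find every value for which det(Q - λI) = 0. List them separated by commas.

-11, -8, 7

Compute the characteristic polynomial p(lambda) = det(lambda·I - Q).
Expanding the 3×3 determinant: p(lambda) = lambda^3 + 12·lambda^2 - 45·lambda - 616.
Try lambda = 7: p(7) = 0, so 7 is a root.
Dividing by (lambda - 7) leaves lambda^2 + 19·lambda + 88.
The quadratic factors as (lambda + 11)·(lambda + 8).
Eigenvalues: -11, -8, 7.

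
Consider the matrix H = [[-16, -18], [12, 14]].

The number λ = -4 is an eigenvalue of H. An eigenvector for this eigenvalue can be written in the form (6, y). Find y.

-4

We need (H + 4I)v = 0.
H + 4I = [[-12, -18], [12, 18]].
Row 1: (-12)·6 + (-18)·y = 0
Row 2: (12)·6 + (18)·y = 0
Solving gives y = -4.
Check: H·(6, -4) = (-24, 16) = -4·(6, -4).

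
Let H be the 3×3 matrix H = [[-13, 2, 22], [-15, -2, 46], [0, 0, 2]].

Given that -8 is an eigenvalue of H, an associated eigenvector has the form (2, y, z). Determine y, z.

We need (H + 8I)v = 0.
H + 8I = [[-5, 2, 22], [-15, 6, 46], [0, 0, 10]].
Row 1: (-5)·2 + (2)·y + (22)·z = 0
Row 2: (-15)·2 + (6)·y + (46)·z = 0
Row 3: (0)·2 + (0)·y + (10)·z = 0
Solving gives y = 5, z = 0.
Check: H·(2, 5, 0) = (-16, -40, 0) = -8·(2, 5, 0).

5, 0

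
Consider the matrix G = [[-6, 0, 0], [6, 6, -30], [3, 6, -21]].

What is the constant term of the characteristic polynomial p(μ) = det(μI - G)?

324

p(0) = det(0·I − G) = det(−G) = (−1)^3·det(G).
det(G) = -324, so p(0) = 324.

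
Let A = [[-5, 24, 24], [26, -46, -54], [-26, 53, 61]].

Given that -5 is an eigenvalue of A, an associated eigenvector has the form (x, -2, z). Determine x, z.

1, 2

We need (A + 5I)v = 0.
A + 5I = [[0, 24, 24], [26, -41, -54], [-26, 53, 66]].
Row 1: (0)·x + (24)·-2 + (24)·z = 0
Row 2: (26)·x + (-41)·-2 + (-54)·z = 0
Row 3: (-26)·x + (53)·-2 + (66)·z = 0
Solving gives x = 1, z = 2.
Check: A·(1, -2, 2) = (-5, 10, -10) = -5·(1, -2, 2).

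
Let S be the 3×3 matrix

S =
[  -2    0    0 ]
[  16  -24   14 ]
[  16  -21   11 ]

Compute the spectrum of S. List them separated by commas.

-10, -3, -2

Set up det(λI - S) = 0.
Expanding along the first row, p(λ) = λ^3 + 15λ^2 + 56λ + 60.
Since p(-2) = 0, λ = -2 is a root.
Factor out (λ + 2): p(λ) = (λ + 2)·(λ^2 + 13λ + 30).
The quadratic factors as (λ + 10)·(λ + 3).
Eigenvalues: -10, -3, -2.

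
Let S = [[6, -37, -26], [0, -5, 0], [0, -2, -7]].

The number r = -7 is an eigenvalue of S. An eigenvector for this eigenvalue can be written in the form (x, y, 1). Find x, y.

2, 0

We need (S + 7I)v = 0.
S + 7I = [[13, -37, -26], [0, 2, 0], [0, -2, 0]].
Row 1: (13)·x + (-37)·y + (-26)·1 = 0
Row 2: (0)·x + (2)·y + (0)·1 = 0
Row 3: (0)·x + (-2)·y + (0)·1 = 0
Solving gives x = 2, y = 0.
Check: S·(2, 0, 1) = (-14, 0, -7) = -7·(2, 0, 1).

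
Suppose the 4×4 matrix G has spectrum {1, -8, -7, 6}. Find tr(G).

-8

trace(G) is the sum of the eigenvalues: (1) + (-8) + (-7) + (6) = -8.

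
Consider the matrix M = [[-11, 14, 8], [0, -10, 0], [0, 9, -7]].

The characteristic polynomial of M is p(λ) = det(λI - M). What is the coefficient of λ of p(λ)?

p(λ) = λ^3 + 28λ^2 + 257λ + 770.
The coefficient of λ is 257.

257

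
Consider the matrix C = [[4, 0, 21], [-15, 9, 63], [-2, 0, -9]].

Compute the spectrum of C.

Compute the characteristic polynomial p(t) = det(tI - C).
Expanding along the first row, p(t) = t^3 - 4t^2 - 39t - 54.
Rational-root test: t = 9 gives p(9) = 0.
Factor out (t - 9): p(t) = (t - 9)·(t^2 + 5t + 6).
The quadratic factors as (t + 3)·(t + 2).
Eigenvalues: -3, -2, 9.

-3, -2, 9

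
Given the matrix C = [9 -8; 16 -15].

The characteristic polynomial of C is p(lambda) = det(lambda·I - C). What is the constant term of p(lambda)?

p(lambda) = lambda^2 + 6·lambda - 7.
The constant term is -7.

-7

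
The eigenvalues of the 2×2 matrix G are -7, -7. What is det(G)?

49

det(G) is the product of the eigenvalues: (-7) · (-7) = 49.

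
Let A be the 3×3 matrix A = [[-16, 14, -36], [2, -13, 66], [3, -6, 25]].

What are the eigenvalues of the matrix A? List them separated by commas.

-9, 1, 4

Compute the characteristic polynomial p(λ) = det(λI - A).
Expanding along the first row, p(λ) = λ^3 + 4λ^2 - 41λ + 36.
Try λ = 1: p(1) = 0, so 1 is a root.
Dividing by (λ - 1) leaves λ^2 + 5λ - 36.
The quadratic factors as (λ + 9)·(λ - 4).
Eigenvalues: -9, 1, 4.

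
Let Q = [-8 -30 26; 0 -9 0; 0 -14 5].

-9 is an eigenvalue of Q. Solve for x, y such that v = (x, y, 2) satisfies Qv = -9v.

8, 2

We need (Q + 9I)v = 0.
Q + 9I = [[1, -30, 26], [0, 0, 0], [0, -14, 14]].
Row 1: (1)·x + (-30)·y + (26)·2 = 0
Row 2: (0)·x + (0)·y + (0)·2 = 0
Row 3: (0)·x + (-14)·y + (14)·2 = 0
Solving gives x = 8, y = 2.
Check: Q·(8, 2, 2) = (-72, -18, -18) = -9·(8, 2, 2).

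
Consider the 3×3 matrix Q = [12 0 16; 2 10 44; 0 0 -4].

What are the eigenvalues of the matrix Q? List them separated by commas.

-4, 10, 12

Set up det(rI - Q) = 0.
Expanding along the first row, p(r) = r^3 - 18r^2 + 32r + 480.
Rational-root test: r = 12 gives p(12) = 0.
Factor out (r - 12): p(r) = (r - 12)·(r^2 - 6r - 40).
The quadratic factors as (r + 4)·(r - 10).
Eigenvalues: -4, 10, 12.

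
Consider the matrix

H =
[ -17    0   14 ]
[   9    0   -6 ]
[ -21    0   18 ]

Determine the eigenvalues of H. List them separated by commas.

The characteristic polynomial is p(s) = det(sI - H).
Cofactor expansion gives p(s) = s^3 - s^2 - 12s.
Rational-root test: s = 0 gives p(0) = 0.
Dividing by s leaves s^2 - s - 12.
The quadratic factors as (s + 3)·(s - 4).
Eigenvalues: -3, 0, 4.

-3, 0, 4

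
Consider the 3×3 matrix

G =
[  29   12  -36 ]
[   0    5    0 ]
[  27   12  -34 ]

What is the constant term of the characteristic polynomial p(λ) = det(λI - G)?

70

p(0) = det(0·I − G) = det(−G) = (−1)^3·det(G).
det(G) = -70, so p(0) = 70.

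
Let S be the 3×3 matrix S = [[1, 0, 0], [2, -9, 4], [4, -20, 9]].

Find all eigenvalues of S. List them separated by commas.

The characteristic polynomial is p(lambda) = det(lambda·I - S).
Expanding the 3×3 determinant: p(lambda) = lambda^3 - lambda^2 - lambda + 1.
Since p(-1) = 0, lambda = -1 is a root.
Dividing by (lambda + 1) leaves lambda^2 - 2·lambda + 1.
The quadratic factor is (lambda - 1)^2.
Eigenvalues: -1, 1, 1.

-1, 1, 1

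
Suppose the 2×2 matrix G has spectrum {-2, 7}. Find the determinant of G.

det(G) is the product of the eigenvalues: (-2) · (7) = -14.

-14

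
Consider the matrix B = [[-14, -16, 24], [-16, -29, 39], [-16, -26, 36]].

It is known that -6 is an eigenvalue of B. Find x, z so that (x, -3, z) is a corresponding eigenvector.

-3, -3

We need (B + 6I)v = 0.
B + 6I = [[-8, -16, 24], [-16, -23, 39], [-16, -26, 42]].
Row 1: (-8)·x + (-16)·-3 + (24)·z = 0
Row 2: (-16)·x + (-23)·-3 + (39)·z = 0
Row 3: (-16)·x + (-26)·-3 + (42)·z = 0
Solving gives x = -3, z = -3.
Check: B·(-3, -3, -3) = (18, 18, 18) = -6·(-3, -3, -3).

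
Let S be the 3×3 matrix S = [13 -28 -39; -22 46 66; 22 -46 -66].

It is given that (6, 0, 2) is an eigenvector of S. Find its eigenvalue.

Compute Sv: S·(6, 0, 2) = (0, 0, 0).
Since Sv = λv, compare component 1: 0 = λ·6, so λ = 0.

0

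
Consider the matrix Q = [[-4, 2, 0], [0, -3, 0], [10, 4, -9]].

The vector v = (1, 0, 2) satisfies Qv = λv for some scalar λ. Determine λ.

Compute Qv: Q·(1, 0, 2) = (-4, 0, -8).
Since Qv = λv, compare component 1: -4 = λ·1, so λ = -4.

-4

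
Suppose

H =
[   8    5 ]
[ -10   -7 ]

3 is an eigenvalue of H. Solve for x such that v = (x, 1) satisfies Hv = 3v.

We need (H - 3I)v = 0.
H - 3I = [[5, 5], [-10, -10]].
Row 1: (5)·x + (5)·1 = 0
Row 2: (-10)·x + (-10)·1 = 0
Solving gives x = -1.
Check: H·(-1, 1) = (-3, 3) = 3·(-1, 1).

-1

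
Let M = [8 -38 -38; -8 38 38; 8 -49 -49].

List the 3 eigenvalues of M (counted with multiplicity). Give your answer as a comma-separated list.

Compute the characteristic polynomial p(lambda) = det(lambda·I - M).
Expanding along the first row, p(lambda) = lambda^3 + 3·lambda^2 - 88·lambda.
Try lambda = 0: p(0) = 0, so 0 is a root.
Factor out lambda: p(lambda) = lambda·(lambda^2 + 3·lambda - 88).
The quadratic factors as (lambda + 11)·(lambda - 8).
Eigenvalues: -11, 0, 8.

-11, 0, 8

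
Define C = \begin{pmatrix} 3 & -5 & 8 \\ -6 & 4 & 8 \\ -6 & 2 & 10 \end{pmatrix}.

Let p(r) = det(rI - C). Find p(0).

-108

p(0) = det(0·I − C) = det(−C) = (−1)^3·det(C).
det(C) = 108, so p(0) = -108.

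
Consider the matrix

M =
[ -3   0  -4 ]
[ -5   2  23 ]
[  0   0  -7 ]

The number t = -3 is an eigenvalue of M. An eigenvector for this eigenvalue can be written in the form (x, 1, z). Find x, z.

1, 0

We need (M + 3I)v = 0.
M + 3I = [[0, 0, -4], [-5, 5, 23], [0, 0, -4]].
Row 1: (0)·x + (0)·1 + (-4)·z = 0
Row 2: (-5)·x + (5)·1 + (23)·z = 0
Row 3: (0)·x + (0)·1 + (-4)·z = 0
Solving gives x = 1, z = 0.
Check: M·(1, 1, 0) = (-3, -3, 0) = -3·(1, 1, 0).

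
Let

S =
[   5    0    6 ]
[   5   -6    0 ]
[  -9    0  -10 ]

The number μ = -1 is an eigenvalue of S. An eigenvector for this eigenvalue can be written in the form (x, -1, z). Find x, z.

We need (S + 1I)v = 0.
S + 1I = [[6, 0, 6], [5, -5, 0], [-9, 0, -9]].
Row 1: (6)·x + (0)·-1 + (6)·z = 0
Row 2: (5)·x + (-5)·-1 + (0)·z = 0
Row 3: (-9)·x + (0)·-1 + (-9)·z = 0
Solving gives x = -1, z = 1.
Check: S·(-1, -1, 1) = (1, 1, -1) = -1·(-1, -1, 1).

-1, 1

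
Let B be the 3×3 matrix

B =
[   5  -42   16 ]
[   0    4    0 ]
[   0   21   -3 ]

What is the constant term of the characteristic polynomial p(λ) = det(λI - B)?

p(0) = det(0·I − B) = det(−B) = (−1)^3·det(B).
det(B) = -60, so p(0) = 60.

60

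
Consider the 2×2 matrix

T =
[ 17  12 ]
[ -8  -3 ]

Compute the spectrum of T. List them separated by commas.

det(T - rI) = (17 - r)(-3 - r) - (12)·(-8) = r^2 - 14r + 45.
This factors as (r - 5)·(r - 9) = 0.
Eigenvalues: 5, 9.

5, 9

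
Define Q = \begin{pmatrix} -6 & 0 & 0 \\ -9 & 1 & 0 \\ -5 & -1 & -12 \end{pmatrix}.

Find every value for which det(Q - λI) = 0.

-12, -6, 1

Q is lower triangular, so its eigenvalues are the diagonal entries.
Diagonal: -6, 1, -12.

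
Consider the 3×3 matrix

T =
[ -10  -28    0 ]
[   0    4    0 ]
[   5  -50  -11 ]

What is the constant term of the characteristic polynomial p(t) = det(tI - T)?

p(0) = det(0·I − T) = det(−T) = (−1)^3·det(T).
det(T) = 440, so p(0) = -440.

-440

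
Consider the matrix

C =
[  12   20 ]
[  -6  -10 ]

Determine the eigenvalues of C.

0, 2

det(C - tI) = (12 - t)(-10 - t) - (20)·(-6) = t^2 - 2t.
This factors as t·(t - 2) = 0.
Eigenvalues: 0, 2.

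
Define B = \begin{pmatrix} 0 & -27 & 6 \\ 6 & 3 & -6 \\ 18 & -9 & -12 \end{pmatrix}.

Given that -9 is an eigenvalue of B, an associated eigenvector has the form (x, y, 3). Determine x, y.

1, 1

We need (B + 9I)v = 0.
B + 9I = [[9, -27, 6], [6, 12, -6], [18, -9, -3]].
Row 1: (9)·x + (-27)·y + (6)·3 = 0
Row 2: (6)·x + (12)·y + (-6)·3 = 0
Row 3: (18)·x + (-9)·y + (-3)·3 = 0
Solving gives x = 1, y = 1.
Check: B·(1, 1, 3) = (-9, -9, -27) = -9·(1, 1, 3).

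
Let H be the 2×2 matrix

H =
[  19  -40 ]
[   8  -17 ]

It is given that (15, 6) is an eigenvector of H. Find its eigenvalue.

Compute Hv: H·(15, 6) = (45, 18).
Since Hv = λv, compare component 1: 45 = λ·15, so λ = 3.

3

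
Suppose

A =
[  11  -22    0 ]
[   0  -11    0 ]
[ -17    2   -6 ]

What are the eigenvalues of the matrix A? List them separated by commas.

-11, -6, 11

Compute the characteristic polynomial p(lambda) = det(lambda·I - A).
Cofactor expansion gives p(lambda) = lambda^3 + 6·lambda^2 - 121·lambda - 726.
Since p(-6) = 0, lambda = -6 is a root.
Dividing by (lambda + 6) leaves lambda^2 - 121.
The quadratic factors as (lambda + 11)·(lambda - 11).
Eigenvalues: -11, -6, 11.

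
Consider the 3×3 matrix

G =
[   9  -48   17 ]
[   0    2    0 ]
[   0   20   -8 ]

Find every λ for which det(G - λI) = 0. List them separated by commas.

Set up det(lambda·I - G) = 0.
Expanding along the first row, p(lambda) = lambda^3 - 3·lambda^2 - 70·lambda + 144.
Try lambda = 2: p(2) = 0, so 2 is a root.
Factor out (lambda - 2): p(lambda) = (lambda - 2)·(lambda^2 - lambda - 72).
The quadratic factors as (lambda + 8)·(lambda - 9).
Eigenvalues: -8, 2, 9.

-8, 2, 9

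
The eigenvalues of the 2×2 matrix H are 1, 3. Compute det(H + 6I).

63

If H has eigenvalues 1, 3, then H + 6I has eigenvalues 7, 9.
det(H + 6I) = (7) · (9) = 63.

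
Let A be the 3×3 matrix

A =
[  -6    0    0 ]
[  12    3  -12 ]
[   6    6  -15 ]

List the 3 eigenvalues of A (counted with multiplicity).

Compute the characteristic polynomial p(s) = det(sI - A).
Cofactor expansion gives p(s) = s^3 + 18s^2 + 99s + 162.
Try s = -3: p(-3) = 0, so -3 is a root.
Dividing by (s + 3) leaves s^2 + 15s + 54.
The quadratic factors as (s + 9)·(s + 6).
Eigenvalues: -9, -6, -3.

-9, -6, -3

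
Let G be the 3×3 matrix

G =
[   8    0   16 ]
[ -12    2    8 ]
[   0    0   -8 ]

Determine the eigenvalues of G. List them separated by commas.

Set up det(λI - G) = 0.
Expanding the 3×3 determinant: p(λ) = λ^3 - 2λ^2 - 64λ + 128.
Try λ = 2: p(2) = 0, so 2 is a root.
Factor out (λ - 2): p(λ) = (λ - 2)·(λ^2 - 64).
The quadratic factors as (λ + 8)·(λ - 8).
Eigenvalues: -8, 2, 8.

-8, 2, 8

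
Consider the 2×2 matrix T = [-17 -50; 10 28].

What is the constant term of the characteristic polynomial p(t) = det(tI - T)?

24

p(0) = det(0·I − T) = det(−T) = (−1)^2·det(T).
det(T) = 24, so p(0) = 24.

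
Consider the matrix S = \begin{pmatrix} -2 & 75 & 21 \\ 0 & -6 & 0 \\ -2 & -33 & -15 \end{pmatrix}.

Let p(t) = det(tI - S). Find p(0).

432

p(0) = det(0·I − S) = det(−S) = (−1)^3·det(S).
det(S) = -432, so p(0) = 432.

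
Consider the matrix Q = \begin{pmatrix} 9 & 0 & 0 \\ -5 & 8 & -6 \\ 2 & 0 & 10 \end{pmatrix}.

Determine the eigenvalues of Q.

8, 9, 10

Set up det(λI - Q) = 0.
Cofactor expansion gives p(λ) = λ^3 - 27λ^2 + 242λ - 720.
Rational-root test: λ = 9 gives p(9) = 0.
Factor out (λ - 9): p(λ) = (λ - 9)·(λ^2 - 18λ + 80).
The quadratic factors as (λ - 8)·(λ - 10).
Eigenvalues: 8, 9, 10.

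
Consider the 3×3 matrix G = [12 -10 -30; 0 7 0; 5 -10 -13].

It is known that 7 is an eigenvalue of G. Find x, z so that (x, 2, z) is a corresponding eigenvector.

4, 0

We need (G - 7I)v = 0.
G - 7I = [[5, -10, -30], [0, 0, 0], [5, -10, -20]].
Row 1: (5)·x + (-10)·2 + (-30)·z = 0
Row 2: (0)·x + (0)·2 + (0)·z = 0
Row 3: (5)·x + (-10)·2 + (-20)·z = 0
Solving gives x = 4, z = 0.
Check: G·(4, 2, 0) = (28, 14, 0) = 7·(4, 2, 0).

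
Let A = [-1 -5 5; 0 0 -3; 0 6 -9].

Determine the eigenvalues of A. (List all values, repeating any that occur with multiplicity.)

Set up det(λI - A) = 0.
Expanding along the first row, p(λ) = λ^3 + 10λ^2 + 27λ + 18.
Rational-root test: λ = -1 gives p(-1) = 0.
Factor out (λ + 1): p(λ) = (λ + 1)·(λ^2 + 9λ + 18).
The quadratic factors as (λ + 6)·(λ + 3).
Eigenvalues: -6, -3, -1.

-6, -3, -1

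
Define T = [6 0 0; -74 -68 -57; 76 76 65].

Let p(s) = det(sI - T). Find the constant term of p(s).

p(s) = s^3 - 3s^2 - 106s + 528.
The constant term is 528.

528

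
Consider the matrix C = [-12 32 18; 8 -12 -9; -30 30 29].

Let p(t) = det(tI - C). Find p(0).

p(0) = det(0·I − C) = det(−C) = (−1)^3·det(C).
det(C) = -8, so p(0) = 8.

8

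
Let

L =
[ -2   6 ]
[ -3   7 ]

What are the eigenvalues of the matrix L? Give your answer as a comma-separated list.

det(L - tI) = (-2 - t)(7 - t) - (6)·(-3) = t^2 - 5t + 4.
This factors as (t - 1)·(t - 4) = 0.
Eigenvalues: 1, 4.

1, 4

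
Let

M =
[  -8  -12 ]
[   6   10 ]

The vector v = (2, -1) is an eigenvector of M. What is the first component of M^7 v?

First find the eigenvalue: Mv = (-4, 2) = -2·(2, -1), so λ = -2.
Then M^7 v = λ^7·v = (-2)^7·(2, -1) = -128·(2, -1) = (-256, 128).

-256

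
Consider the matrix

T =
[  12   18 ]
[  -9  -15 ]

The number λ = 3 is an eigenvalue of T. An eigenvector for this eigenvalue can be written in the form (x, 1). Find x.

-2

We need (T - 3I)v = 0.
T - 3I = [[9, 18], [-9, -18]].
Row 1: (9)·x + (18)·1 = 0
Row 2: (-9)·x + (-18)·1 = 0
Solving gives x = -2.
Check: T·(-2, 1) = (-6, 3) = 3·(-2, 1).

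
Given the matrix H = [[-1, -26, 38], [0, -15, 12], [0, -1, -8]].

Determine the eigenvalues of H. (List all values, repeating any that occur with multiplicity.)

-12, -11, -1

Compute the characteristic polynomial p(λ) = det(λI - H).
Expanding the 3×3 determinant: p(λ) = λ^3 + 24λ^2 + 155λ + 132.
Since p(-11) = 0, λ = -11 is a root.
Factor out (λ + 11): p(λ) = (λ + 11)·(λ^2 + 13λ + 12).
The quadratic factors as (λ + 12)·(λ + 1).
Eigenvalues: -12, -11, -1.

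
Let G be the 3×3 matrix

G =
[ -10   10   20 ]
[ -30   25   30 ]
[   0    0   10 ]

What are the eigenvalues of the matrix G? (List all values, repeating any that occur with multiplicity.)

5, 10, 10

The characteristic polynomial is p(μ) = det(μI - G).
Expanding along the first row, p(μ) = μ^3 - 25μ^2 + 200μ - 500.
Try μ = 5: p(5) = 0, so 5 is a root.
Factor out (μ - 5): p(μ) = (μ - 5)·(μ^2 - 20μ + 100).
The quadratic factor is (μ - 10)^2.
Eigenvalues: 5, 10, 10.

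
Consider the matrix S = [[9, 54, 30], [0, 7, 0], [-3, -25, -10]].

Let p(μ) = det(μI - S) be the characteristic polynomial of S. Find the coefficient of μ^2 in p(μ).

The coefficient of μ^2 of det(μI - S) is −trace(S).
trace(S) = (9) + (7) + (-10) = 6, so the coefficient is -6.

-6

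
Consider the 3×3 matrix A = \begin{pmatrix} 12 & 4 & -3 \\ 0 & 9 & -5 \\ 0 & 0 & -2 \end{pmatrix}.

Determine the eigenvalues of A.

-2, 9, 12

A is upper triangular, so its eigenvalues are the diagonal entries.
Diagonal: 12, 9, -2.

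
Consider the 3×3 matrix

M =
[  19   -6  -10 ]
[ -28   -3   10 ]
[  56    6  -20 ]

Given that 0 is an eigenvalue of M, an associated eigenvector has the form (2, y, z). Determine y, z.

We need (M)v = 0.
M = [[19, -6, -10], [-28, -3, 10], [56, 6, -20]].
Row 1: (19)·2 + (-6)·y + (-10)·z = 0
Row 2: (-28)·2 + (-3)·y + (10)·z = 0
Row 3: (56)·2 + (6)·y + (-20)·z = 0
Solving gives y = -2, z = 5.
Check: M·(2, -2, 5) = (0, 0, 0) = 0·(2, -2, 5).

-2, 5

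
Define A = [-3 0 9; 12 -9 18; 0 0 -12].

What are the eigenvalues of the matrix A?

Set up det(λI - A) = 0.
Expanding the 3×3 determinant: p(λ) = λ^3 + 24λ^2 + 171λ + 324.
Try λ = -3: p(-3) = 0, so -3 is a root.
Factor out (λ + 3): p(λ) = (λ + 3)·(λ^2 + 21λ + 108).
The quadratic factors as (λ + 12)·(λ + 9).
Eigenvalues: -12, -9, -3.

-12, -9, -3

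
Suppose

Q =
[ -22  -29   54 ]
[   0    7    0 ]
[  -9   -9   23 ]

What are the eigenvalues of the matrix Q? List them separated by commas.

-4, 5, 7

Compute the characteristic polynomial p(μ) = det(μI - Q).
Expanding along the first row, p(μ) = μ^3 - 8μ^2 - 13μ + 140.
Rational-root test: μ = 7 gives p(7) = 0.
Dividing by (μ - 7) leaves μ^2 - μ - 20.
The quadratic factors as (μ + 4)·(μ - 5).
Eigenvalues: -4, 5, 7.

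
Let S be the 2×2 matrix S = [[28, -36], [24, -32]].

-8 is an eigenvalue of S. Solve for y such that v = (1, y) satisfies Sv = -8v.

We need (S + 8I)v = 0.
S + 8I = [[36, -36], [24, -24]].
Row 1: (36)·1 + (-36)·y = 0
Row 2: (24)·1 + (-24)·y = 0
Solving gives y = 1.
Check: S·(1, 1) = (-8, -8) = -8·(1, 1).

1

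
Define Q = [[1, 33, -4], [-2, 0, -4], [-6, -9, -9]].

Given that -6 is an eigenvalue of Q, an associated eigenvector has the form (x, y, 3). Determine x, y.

-3, 1

We need (Q + 6I)v = 0.
Q + 6I = [[7, 33, -4], [-2, 6, -4], [-6, -9, -3]].
Row 1: (7)·x + (33)·y + (-4)·3 = 0
Row 2: (-2)·x + (6)·y + (-4)·3 = 0
Row 3: (-6)·x + (-9)·y + (-3)·3 = 0
Solving gives x = -3, y = 1.
Check: Q·(-3, 1, 3) = (18, -6, -18) = -6·(-3, 1, 3).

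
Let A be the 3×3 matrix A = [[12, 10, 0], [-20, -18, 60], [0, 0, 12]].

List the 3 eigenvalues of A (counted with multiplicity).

The characteristic polynomial is p(μ) = det(μI - A).
Expanding along the first row, p(μ) = μ^3 - 6μ^2 - 88μ + 192.
Since p(2) = 0, μ = 2 is a root.
Factor out (μ - 2): p(μ) = (μ - 2)·(μ^2 - 4μ - 96).
The quadratic factors as (μ + 8)·(μ - 12).
Eigenvalues: -8, 2, 12.

-8, 2, 12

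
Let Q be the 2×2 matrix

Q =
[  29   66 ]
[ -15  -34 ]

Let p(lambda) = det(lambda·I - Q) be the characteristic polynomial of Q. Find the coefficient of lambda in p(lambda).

The coefficient of lambda of det(lambda·I - Q) is −trace(Q).
trace(Q) = (29) + (-34) = -5, so the coefficient is 5.

5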